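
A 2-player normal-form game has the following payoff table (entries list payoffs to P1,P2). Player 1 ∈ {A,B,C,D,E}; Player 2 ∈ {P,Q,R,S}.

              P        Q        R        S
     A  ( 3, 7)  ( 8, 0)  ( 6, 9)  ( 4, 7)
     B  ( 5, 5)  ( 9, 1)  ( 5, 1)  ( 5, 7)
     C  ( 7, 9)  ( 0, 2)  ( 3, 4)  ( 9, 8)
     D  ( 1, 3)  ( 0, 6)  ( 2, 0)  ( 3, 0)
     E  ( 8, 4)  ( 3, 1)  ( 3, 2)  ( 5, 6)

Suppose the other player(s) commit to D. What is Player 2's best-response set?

u_2(P vs D) = 3
u_2(Q vs D) = 6
u_2(R vs D) = 0
u_2(S vs D) = 0
max payoff 6 at {Q}

P2 best: {Q}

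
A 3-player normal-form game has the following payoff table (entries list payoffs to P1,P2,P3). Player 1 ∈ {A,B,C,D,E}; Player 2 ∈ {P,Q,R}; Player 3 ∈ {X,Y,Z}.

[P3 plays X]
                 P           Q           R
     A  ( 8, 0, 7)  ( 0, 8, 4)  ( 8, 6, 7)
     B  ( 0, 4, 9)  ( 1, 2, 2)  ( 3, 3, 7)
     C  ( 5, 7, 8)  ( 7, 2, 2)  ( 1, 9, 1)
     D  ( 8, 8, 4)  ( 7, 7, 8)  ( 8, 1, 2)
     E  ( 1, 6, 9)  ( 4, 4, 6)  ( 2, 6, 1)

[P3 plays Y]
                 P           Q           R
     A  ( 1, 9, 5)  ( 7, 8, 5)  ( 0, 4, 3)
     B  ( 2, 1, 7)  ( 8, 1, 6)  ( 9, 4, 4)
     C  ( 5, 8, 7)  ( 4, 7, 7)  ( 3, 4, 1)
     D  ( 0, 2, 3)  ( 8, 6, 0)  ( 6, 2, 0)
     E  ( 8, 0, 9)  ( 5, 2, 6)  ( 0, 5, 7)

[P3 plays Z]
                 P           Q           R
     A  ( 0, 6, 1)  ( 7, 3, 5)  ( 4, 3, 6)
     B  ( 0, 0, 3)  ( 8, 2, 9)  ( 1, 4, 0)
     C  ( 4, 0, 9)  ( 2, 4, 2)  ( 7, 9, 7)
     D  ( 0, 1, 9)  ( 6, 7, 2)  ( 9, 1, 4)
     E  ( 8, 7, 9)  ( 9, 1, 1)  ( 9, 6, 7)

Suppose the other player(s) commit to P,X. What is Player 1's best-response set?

u_1(A vs P,X) = 8
u_1(B vs P,X) = 0
u_1(C vs P,X) = 5
u_1(D vs P,X) = 8
u_1(E vs P,X) = 1
max payoff 8 at {A,D}

BR_1 = {A,D}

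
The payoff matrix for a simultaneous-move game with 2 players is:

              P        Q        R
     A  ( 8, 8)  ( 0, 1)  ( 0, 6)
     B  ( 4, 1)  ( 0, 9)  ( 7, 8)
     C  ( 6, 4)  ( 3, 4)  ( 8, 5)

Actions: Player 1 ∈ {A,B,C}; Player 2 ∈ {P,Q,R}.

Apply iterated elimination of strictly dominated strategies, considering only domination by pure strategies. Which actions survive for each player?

IESDS → P1:{A,C} P2:{P,R}

P1 drop B (C beats it: P:6>4 Q:3>0 R:8>7)
P2 drop Q (R beats it: A:6>1 C:5>4)
P1→{A,C} P2→{P,R}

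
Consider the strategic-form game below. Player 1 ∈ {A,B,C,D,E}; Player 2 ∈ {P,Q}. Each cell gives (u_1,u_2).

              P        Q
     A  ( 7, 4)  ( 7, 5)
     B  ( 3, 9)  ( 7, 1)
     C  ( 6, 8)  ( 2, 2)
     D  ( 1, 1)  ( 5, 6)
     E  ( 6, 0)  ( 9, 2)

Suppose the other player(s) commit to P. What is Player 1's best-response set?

BR_1 = {A}

u_1(A vs P) = 7
u_1(B vs P) = 3
u_1(C vs P) = 6
u_1(D vs P) = 1
u_1(E vs P) = 6
max payoff 7 at {A}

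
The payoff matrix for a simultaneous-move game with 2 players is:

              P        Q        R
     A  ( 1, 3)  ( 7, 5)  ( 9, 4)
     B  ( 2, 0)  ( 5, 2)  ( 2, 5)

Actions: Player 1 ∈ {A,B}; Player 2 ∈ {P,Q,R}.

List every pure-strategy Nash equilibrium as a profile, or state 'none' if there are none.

(A,P): not NE [P1→B gives 2>1; P2→Q gives 5>3]
(A,Q): NE
(A,R): not NE [P2→Q gives 5>4]
(B,P): not NE [P2→R gives 5>0]
(B,Q): not NE [P1→A gives 7>5; P2→R gives 5>2]
(B,R): not NE [P1→A gives 9>2]

PSNE = {(A,Q)}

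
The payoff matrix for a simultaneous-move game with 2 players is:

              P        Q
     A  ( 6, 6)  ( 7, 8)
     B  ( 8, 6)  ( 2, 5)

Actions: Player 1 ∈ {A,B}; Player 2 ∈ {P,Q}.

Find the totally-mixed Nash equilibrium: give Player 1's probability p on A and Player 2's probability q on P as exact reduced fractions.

p=1/3, q=5/7

P1 indiff ⇒ q·6+(1-q)·7 = q·8+(1-q)·2 ⇒ q(-2) = (1-q)(-5) ⇒ q = 5/7
P2 indiff ⇒ p·6+(1-p)·6 = p·8+(1-p)·5 ⇒ p(-2) = (1-p)(-1) ⇒ p = 1/3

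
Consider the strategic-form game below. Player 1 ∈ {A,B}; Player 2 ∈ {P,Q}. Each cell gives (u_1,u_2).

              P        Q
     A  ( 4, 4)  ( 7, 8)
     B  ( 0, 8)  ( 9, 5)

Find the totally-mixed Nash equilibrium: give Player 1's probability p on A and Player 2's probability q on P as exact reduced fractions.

p=3/7, q=1/3

P1 indiff ⇒ q·4+(1-q)·7 = q·0+(1-q)·9 ⇒ q(4) = (1-q)(2) ⇒ q = 1/3
P2 indiff ⇒ p·4+(1-p)·8 = p·8+(1-p)·5 ⇒ p(-4) = (1-p)(-3) ⇒ p = 3/7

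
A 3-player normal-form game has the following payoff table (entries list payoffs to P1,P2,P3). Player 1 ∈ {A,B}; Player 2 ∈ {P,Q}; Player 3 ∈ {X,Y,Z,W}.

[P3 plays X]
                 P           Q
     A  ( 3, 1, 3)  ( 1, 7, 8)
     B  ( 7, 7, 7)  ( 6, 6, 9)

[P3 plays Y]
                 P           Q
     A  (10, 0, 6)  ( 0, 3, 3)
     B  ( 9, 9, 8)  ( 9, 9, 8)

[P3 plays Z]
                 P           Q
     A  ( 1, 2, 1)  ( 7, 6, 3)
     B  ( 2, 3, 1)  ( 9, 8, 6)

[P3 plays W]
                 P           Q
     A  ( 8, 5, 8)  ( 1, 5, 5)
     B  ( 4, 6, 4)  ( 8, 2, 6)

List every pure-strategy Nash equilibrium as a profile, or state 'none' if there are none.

(A,P,X): not NE [P1→B gives 7>3; P2→Q gives 7>1; P3→W gives 8>3]
(A,P,Y): not NE [P2→Q gives 3>0; P3→W gives 8>6]
(A,P,Z): not NE [P1→B gives 2>1; P2→Q gives 6>2; P3→W gives 8>1]
(A,P,W): NE
(A,Q,X): not NE [P1→B gives 6>1]
(A,Q,Y): not NE [P1→B gives 9>0; P3→X gives 8>3]
(A,Q,Z): not NE [P1→B gives 9>7; P3→X gives 8>3]
(A,Q,W): not NE [P1→B gives 8>1; P3→X gives 8>5]
(B,P,X): not NE [P3→Y gives 8>7]
(B,P,Y): not NE [P1→A gives 10>9]
(B,P,Z): not NE [P2→Q gives 8>3; P3→Y gives 8>1]
(B,P,W): not NE [P1→A gives 8>4; P3→Y gives 8>4]
(B,Q,X): not NE [P2→P gives 7>6]
(B,Q,Y): not NE [P3→X gives 9>8]
(B,Q,Z): not NE [P3→X gives 9>6]
(B,Q,W): not NE [P2→P gives 6>2; P3→X gives 9>6]

NE set: (A,P,W)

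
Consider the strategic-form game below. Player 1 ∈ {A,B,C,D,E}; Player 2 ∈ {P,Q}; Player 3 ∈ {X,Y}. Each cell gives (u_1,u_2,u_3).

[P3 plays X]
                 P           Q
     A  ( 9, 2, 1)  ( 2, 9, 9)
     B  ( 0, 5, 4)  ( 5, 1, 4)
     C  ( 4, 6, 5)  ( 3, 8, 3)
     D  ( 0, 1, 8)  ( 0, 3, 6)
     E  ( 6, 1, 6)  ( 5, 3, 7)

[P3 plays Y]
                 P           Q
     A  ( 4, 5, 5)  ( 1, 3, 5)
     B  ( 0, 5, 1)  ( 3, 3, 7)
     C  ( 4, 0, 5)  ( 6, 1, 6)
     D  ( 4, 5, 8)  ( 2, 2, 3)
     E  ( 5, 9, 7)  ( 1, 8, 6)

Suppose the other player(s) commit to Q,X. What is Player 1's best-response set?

u_1(A vs Q,X) = 2
u_1(B vs Q,X) = 5
u_1(C vs Q,X) = 3
u_1(D vs Q,X) = 0
u_1(E vs Q,X) = 5
max payoff 5 at {B,E}

argmax u_1 = {B,E}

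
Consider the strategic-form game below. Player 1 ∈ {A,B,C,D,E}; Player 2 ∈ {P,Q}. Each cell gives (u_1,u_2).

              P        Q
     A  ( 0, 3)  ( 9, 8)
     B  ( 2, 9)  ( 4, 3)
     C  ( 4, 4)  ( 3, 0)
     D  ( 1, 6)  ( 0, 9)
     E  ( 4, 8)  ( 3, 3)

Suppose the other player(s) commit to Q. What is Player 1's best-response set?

argmax u_1 = {A}

u_1(A vs Q) = 9
u_1(B vs Q) = 4
u_1(C vs Q) = 3
u_1(D vs Q) = 0
u_1(E vs Q) = 3
max payoff 9 at {A}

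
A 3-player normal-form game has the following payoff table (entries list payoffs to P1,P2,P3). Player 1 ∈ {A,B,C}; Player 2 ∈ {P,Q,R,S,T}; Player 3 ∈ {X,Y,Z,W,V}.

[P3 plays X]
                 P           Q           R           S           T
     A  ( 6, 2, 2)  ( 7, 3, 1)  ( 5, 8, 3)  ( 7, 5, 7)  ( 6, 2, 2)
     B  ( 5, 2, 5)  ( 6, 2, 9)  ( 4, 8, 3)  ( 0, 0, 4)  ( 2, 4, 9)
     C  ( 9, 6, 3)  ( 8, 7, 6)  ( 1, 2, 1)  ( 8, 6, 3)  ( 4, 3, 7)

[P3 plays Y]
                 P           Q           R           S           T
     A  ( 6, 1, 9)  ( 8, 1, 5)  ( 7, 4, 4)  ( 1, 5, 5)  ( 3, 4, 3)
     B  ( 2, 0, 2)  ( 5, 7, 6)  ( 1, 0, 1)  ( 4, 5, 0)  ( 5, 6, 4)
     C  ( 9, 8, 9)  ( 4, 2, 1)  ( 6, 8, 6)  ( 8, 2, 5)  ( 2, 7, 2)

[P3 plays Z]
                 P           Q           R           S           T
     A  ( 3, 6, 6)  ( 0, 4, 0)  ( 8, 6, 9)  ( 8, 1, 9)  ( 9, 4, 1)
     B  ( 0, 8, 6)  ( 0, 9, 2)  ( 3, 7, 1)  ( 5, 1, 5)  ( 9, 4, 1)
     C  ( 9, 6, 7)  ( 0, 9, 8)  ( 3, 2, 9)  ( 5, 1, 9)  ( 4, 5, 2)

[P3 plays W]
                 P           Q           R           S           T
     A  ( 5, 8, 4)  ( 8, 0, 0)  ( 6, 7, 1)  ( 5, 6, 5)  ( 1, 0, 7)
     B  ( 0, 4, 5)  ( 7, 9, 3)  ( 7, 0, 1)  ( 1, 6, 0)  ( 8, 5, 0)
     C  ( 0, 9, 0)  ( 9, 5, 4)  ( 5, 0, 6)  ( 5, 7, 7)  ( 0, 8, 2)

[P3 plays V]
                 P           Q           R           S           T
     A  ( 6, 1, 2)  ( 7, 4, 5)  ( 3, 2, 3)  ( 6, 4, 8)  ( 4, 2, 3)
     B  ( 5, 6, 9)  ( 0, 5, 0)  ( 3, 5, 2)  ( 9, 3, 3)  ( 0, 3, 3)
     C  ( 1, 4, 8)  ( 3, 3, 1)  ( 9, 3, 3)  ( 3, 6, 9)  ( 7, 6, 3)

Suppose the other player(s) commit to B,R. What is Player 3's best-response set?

u_3(X vs B,R) = 3
u_3(Y vs B,R) = 1
u_3(Z vs B,R) = 1
u_3(W vs B,R) = 1
u_3(V vs B,R) = 2
max payoff 3 at {X}

argmax u_3 = {X}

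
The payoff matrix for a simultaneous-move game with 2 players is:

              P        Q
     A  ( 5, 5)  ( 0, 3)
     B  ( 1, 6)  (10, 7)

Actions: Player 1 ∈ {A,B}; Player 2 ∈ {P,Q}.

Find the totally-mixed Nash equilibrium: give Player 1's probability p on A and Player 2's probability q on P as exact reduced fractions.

(p,q) = (1/3, 5/7)

P1 indiff ⇒ q·5+(1-q)·0 = q·1+(1-q)·10 ⇒ q(4) = (1-q)(10) ⇒ q = 5/7
P2 indiff ⇒ p·5+(1-p)·6 = p·3+(1-p)·7 ⇒ p(2) = (1-p)(1) ⇒ p = 1/3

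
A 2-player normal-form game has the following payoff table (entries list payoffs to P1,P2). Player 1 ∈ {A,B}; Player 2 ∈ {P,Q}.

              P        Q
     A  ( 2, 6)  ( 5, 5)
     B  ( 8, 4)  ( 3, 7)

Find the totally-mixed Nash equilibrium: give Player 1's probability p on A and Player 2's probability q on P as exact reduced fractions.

(p,q) = (3/4, 1/4)

P1 indiff ⇒ q·2+(1-q)·5 = q·8+(1-q)·3 ⇒ q(-6) = (1-q)(-2) ⇒ q = 1/4
P2 indiff ⇒ p·6+(1-p)·4 = p·5+(1-p)·7 ⇒ p(1) = (1-p)(3) ⇒ p = 3/4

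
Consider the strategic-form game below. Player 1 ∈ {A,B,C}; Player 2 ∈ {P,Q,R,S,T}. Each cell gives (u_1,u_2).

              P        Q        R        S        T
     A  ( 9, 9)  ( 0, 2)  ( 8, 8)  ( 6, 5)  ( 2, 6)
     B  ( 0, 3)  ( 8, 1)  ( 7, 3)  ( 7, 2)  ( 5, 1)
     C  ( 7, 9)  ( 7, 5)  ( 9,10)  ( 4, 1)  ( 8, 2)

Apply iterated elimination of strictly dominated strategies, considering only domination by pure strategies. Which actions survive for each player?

P2 drop Q (P beats it: A:9>2 B:3>1 C:9>5)
P2 drop S (P beats it: A:9>5 B:3>2 C:9>1)
P1 drop B (C beats it: P:7>0 R:9>7 T:8>5)
P2 drop T (P beats it: A:9>6 C:9>2)
P1→{A,C} P2→{P,R}

Remaining: P1:{A,C} P2:{P,R}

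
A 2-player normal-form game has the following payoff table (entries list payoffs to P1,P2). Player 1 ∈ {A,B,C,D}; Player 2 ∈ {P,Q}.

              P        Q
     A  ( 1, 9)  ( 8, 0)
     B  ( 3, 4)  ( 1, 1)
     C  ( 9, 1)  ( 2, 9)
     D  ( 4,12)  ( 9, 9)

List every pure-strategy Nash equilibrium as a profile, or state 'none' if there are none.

(A,P): not NE [P1→C gives 9>1]
(A,Q): not NE [P1→D gives 9>8; P2→P gives 9>0]
(B,P): not NE [P1→C gives 9>3]
(B,Q): not NE [P1→D gives 9>1; P2→P gives 4>1]
(C,P): not NE [P2→Q gives 9>1]
(C,Q): not NE [P1→D gives 9>2]
(D,P): not NE [P1→C gives 9>4]
(D,Q): not NE [P2→P gives 12>9]

PSNE: ∅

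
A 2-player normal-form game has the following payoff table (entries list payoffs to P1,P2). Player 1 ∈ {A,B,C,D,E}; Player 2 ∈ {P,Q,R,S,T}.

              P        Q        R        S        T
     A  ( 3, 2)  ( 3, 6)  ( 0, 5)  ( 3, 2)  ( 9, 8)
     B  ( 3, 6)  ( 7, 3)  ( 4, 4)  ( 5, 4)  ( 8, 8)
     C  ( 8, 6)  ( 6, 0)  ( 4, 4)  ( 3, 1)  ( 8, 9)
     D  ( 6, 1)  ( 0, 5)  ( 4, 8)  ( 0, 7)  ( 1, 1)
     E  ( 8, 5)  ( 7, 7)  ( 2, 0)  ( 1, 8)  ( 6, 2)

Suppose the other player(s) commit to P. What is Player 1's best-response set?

P1 best: {C,E}

u_1(A vs P) = 3
u_1(B vs P) = 3
u_1(C vs P) = 8
u_1(D vs P) = 6
u_1(E vs P) = 8
max payoff 8 at {C,E}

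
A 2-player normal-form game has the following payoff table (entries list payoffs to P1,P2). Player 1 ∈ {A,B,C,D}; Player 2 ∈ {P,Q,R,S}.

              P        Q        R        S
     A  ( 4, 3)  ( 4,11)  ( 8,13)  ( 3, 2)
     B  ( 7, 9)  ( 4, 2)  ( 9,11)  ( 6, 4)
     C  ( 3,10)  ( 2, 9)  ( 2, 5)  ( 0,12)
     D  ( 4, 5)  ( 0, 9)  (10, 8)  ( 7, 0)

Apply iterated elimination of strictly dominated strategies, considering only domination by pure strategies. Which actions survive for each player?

P1 drop C (A beats it: P:4>3 Q:4>2 R:8>2 S:3>0)
P2 drop P (R beats it: A:13>3 B:11>9 D:8>5)
P2 drop S (R beats it: A:13>2 B:11>4 D:8>0)
P1→{A,B,D} P2→{Q,R}

Survivors P1:{A,B,D} P2:{Q,R}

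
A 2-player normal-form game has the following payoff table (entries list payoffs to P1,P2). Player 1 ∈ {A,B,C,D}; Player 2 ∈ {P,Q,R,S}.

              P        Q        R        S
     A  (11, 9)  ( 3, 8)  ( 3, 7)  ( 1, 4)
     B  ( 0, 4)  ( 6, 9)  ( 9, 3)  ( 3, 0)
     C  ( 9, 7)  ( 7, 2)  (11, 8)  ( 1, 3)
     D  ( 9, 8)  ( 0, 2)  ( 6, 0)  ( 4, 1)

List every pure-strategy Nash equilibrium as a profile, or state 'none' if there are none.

PSNE = {(A,P), (C,R)}

(A,P): NE
(A,Q): not NE [P1→C gives 7>3; P2→P gives 9>8]
(A,R): not NE [P1→C gives 11>3; P2→P gives 9>7]
(A,S): not NE [P1→D gives 4>1; P2→P gives 9>4]
(B,P): not NE [P1→A gives 11>0; P2→Q gives 9>4]
(B,Q): not NE [P1→C gives 7>6]
(B,R): not NE [P1→C gives 11>9; P2→Q gives 9>3]
(B,S): not NE [P1→D gives 4>3; P2→Q gives 9>0]
(C,P): not NE [P1→A gives 11>9; P2→R gives 8>7]
(C,Q): not NE [P2→R gives 8>2]
(C,R): NE
(C,S): not NE [P1→D gives 4>1; P2→R gives 8>3]
(D,P): not NE [P1→A gives 11>9]
(D,Q): not NE [P1→C gives 7>0; P2→P gives 8>2]
(D,R): not NE [P1→C gives 11>6; P2→P gives 8>0]
(D,S): not NE [P2→P gives 8>1]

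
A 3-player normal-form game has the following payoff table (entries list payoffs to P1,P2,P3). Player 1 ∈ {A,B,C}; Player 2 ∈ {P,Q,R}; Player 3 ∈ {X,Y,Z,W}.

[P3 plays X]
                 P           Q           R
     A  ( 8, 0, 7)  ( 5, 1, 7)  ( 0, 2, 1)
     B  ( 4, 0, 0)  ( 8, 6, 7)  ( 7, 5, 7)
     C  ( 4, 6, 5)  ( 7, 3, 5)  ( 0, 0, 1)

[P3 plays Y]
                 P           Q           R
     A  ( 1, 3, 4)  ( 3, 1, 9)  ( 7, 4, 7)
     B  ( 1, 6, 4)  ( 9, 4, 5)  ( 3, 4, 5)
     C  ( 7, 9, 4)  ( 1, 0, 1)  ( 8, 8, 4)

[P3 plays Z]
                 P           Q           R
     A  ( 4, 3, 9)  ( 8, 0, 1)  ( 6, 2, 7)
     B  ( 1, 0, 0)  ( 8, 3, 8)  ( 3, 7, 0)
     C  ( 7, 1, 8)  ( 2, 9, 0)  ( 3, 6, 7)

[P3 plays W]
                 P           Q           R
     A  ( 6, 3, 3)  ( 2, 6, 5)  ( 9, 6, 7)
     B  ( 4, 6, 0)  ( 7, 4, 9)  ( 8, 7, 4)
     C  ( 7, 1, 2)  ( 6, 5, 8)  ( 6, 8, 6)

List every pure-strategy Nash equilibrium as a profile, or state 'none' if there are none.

Nash profiles: (A,R,W)

(A,P,X): not NE [P2→R gives 2>0; P3→Z gives 9>7]
(A,P,Y): not NE [P1→C gives 7>1; P2→R gives 4>3; P3→Z gives 9>4]
(A,P,Z): not NE [P1→C gives 7>4]
(A,P,W): not NE [P1→C gives 7>6; P2→R gives 6>3; P3→Z gives 9>3]
(A,Q,X): not NE [P1→B gives 8>5; P2→R gives 2>1; P3→Y gives 9>7]
(A,Q,Y): not NE [P1→B gives 9>3; P2→R gives 4>1]
(A,Q,Z): not NE [P2→P gives 3>0; P3→Y gives 9>1]
(A,Q,W): not NE [P1→B gives 7>2; P3→Y gives 9>5]
(A,R,X): not NE [P1→B gives 7>0; P3→W gives 7>1]
(A,R,Y): not NE [P1→C gives 8>7]
(A,R,Z): not NE [P2→P gives 3>2]
(A,R,W): NE
(B,P,X): not NE [P1→A gives 8>4; P2→Q gives 6>0; P3→Y gives 4>0]
(B,P,Y): not NE [P1→C gives 7>1]
(B,P,Z): not NE [P1→C gives 7>1; P2→R gives 7>0; P3→Y gives 4>0]
(B,P,W): not NE [P1→C gives 7>4; P2→R gives 7>6; P3→Y gives 4>0]
(B,Q,X): not NE [P3→W gives 9>7]
(B,Q,Y): not NE [P2→P gives 6>4; P3→W gives 9>5]
(B,Q,Z): not NE [P2→R gives 7>3; P3→W gives 9>8]
(B,Q,W): not NE [P2→R gives 7>4]
(B,R,X): not NE [P2→Q gives 6>5]
(B,R,Y): not NE [P1→C gives 8>3; P2→P gives 6>4; P3→X gives 7>5]
(B,R,Z): not NE [P1→A gives 6>3; P3→X gives 7>0]
(B,R,W): not NE [P1→A gives 9>8; P3→X gives 7>4]
(C,P,X): not NE [P1→A gives 8>4; P3→Z gives 8>5]
(C,P,Y): not NE [P3→Z gives 8>4]
(C,P,Z): not NE [P2→Q gives 9>1]
(C,P,W): not NE [P2→R gives 8>1; P3→Z gives 8>2]
(C,Q,X): not NE [P1→B gives 8>7; P2→P gives 6>3; P3→W gives 8>5]
(C,Q,Y): not NE [P1→B gives 9>1; P2→P gives 9>0; P3→W gives 8>1]
(C,Q,Z): not NE [P1→B gives 8>2; P3→W gives 8>0]
(C,Q,W): not NE [P1→B gives 7>6; P2→R gives 8>5]
(C,R,X): not NE [P1→B gives 7>0; P2→P gives 6>0; P3→Z gives 7>1]
(C,R,Y): not NE [P2→P gives 9>8; P3→Z gives 7>4]
(C,R,Z): not NE [P1→A gives 6>3; P2→Q gives 9>6]
(C,R,W): not NE [P1→A gives 9>6; P3→Z gives 7>6]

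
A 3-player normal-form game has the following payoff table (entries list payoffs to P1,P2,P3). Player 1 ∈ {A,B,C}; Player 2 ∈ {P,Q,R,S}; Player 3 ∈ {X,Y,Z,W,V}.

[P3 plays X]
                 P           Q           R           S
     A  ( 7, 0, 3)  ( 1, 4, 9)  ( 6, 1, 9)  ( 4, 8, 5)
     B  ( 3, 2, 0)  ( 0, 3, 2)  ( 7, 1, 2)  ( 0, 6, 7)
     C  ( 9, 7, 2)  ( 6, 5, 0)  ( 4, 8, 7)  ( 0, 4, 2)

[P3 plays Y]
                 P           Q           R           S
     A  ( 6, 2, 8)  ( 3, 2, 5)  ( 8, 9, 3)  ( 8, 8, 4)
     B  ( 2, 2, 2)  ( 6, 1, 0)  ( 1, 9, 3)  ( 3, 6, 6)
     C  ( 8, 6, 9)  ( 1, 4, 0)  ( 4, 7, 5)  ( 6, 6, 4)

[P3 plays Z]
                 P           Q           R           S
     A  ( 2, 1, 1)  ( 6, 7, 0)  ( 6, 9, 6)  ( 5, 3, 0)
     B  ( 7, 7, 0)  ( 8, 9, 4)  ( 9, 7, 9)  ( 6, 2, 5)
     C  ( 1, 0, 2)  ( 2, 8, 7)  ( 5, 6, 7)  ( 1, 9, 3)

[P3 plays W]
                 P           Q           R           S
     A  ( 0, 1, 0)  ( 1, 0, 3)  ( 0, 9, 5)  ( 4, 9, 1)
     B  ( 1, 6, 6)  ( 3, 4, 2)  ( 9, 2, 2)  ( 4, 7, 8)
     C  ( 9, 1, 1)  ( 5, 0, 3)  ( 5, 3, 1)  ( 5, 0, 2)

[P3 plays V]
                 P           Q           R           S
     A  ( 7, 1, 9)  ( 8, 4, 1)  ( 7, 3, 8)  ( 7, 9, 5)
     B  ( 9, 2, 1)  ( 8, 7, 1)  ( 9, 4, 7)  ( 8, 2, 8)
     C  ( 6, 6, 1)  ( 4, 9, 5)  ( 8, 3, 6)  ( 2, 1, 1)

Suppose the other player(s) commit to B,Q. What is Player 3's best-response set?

BR_3 = {Z}

u_3(X vs B,Q) = 2
u_3(Y vs B,Q) = 0
u_3(Z vs B,Q) = 4
u_3(W vs B,Q) = 2
u_3(V vs B,Q) = 1
max payoff 4 at {Z}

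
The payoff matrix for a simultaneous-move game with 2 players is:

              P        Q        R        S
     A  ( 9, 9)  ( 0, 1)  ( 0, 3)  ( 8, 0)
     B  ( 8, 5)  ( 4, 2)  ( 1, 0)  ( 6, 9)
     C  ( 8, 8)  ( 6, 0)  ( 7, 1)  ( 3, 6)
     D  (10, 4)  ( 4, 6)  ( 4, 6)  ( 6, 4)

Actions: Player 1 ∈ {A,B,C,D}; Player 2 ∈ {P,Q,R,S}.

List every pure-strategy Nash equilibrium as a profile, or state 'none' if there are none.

Equilibria: none

(A,P): not NE [P1→D gives 10>9]
(A,Q): not NE [P1→C gives 6>0; P2→P gives 9>1]
(A,R): not NE [P1→C gives 7>0; P2→P gives 9>3]
(A,S): not NE [P2→P gives 9>0]
(B,P): not NE [P1→D gives 10>8; P2→S gives 9>5]
(B,Q): not NE [P1→C gives 6>4; P2→S gives 9>2]
(B,R): not NE [P1→C gives 7>1; P2→S gives 9>0]
(B,S): not NE [P1→A gives 8>6]
(C,P): not NE [P1→D gives 10>8]
(C,Q): not NE [P2→P gives 8>0]
(C,R): not NE [P2→P gives 8>1]
(C,S): not NE [P1→A gives 8>3; P2→P gives 8>6]
(D,P): not NE [P2→R gives 6>4]
(D,Q): not NE [P1→C gives 6>4]
(D,R): not NE [P1→C gives 7>4]
(D,S): not NE [P1→A gives 8>6; P2→R gives 6>4]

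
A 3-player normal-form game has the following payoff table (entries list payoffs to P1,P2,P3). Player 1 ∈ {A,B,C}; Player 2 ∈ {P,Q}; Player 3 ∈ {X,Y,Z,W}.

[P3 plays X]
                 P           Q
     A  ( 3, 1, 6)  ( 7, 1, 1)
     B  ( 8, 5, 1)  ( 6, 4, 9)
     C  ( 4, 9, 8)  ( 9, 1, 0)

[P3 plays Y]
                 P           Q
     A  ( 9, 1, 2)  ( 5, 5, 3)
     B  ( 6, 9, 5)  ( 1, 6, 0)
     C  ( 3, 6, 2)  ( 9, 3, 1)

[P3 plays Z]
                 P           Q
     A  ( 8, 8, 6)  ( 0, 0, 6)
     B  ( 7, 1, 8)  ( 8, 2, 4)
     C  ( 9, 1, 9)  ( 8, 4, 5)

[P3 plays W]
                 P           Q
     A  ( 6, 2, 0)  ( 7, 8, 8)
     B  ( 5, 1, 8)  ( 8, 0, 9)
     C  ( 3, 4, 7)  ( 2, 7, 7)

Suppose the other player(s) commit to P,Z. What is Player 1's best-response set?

BR_1 = {C}

u_1(A vs P,Z) = 8
u_1(B vs P,Z) = 7
u_1(C vs P,Z) = 9
max payoff 9 at {C}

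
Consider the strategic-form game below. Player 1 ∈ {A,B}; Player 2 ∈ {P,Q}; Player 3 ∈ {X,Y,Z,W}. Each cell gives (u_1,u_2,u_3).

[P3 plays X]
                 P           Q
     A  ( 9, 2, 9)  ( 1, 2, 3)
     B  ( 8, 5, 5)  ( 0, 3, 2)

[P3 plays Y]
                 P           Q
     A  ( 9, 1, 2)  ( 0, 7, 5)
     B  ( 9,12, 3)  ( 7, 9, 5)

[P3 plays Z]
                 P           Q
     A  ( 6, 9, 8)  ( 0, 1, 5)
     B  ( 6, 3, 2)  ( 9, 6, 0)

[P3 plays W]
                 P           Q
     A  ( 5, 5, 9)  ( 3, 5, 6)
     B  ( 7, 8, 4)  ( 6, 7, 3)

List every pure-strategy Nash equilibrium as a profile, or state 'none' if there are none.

(A,P,X): NE
(A,P,Y): not NE [P2→Q gives 7>1; P3→W gives 9>2]
(A,P,Z): not NE [P3→W gives 9>8]
(A,P,W): not NE [P1→B gives 7>5]
(A,Q,X): not NE [P3→W gives 6>3]
(A,Q,Y): not NE [P1→B gives 7>0; P3→W gives 6>5]
(A,Q,Z): not NE [P1→B gives 9>0; P2→P gives 9>1; P3→W gives 6>5]
(A,Q,W): not NE [P1→B gives 6>3]
(B,P,X): not NE [P1→A gives 9>8]
(B,P,Y): not NE [P3→X gives 5>3]
(B,P,Z): not NE [P2→Q gives 6>3; P3→X gives 5>2]
(B,P,W): not NE [P3→X gives 5>4]
(B,Q,X): not NE [P1→A gives 1>0; P2→P gives 5>3; P3→Y gives 5>2]
(B,Q,Y): not NE [P2→P gives 12>9]
(B,Q,Z): not NE [P3→Y gives 5>0]
(B,Q,W): not NE [P2→P gives 8>7; P3→Y gives 5>3]

Nash profiles: (A,P,X)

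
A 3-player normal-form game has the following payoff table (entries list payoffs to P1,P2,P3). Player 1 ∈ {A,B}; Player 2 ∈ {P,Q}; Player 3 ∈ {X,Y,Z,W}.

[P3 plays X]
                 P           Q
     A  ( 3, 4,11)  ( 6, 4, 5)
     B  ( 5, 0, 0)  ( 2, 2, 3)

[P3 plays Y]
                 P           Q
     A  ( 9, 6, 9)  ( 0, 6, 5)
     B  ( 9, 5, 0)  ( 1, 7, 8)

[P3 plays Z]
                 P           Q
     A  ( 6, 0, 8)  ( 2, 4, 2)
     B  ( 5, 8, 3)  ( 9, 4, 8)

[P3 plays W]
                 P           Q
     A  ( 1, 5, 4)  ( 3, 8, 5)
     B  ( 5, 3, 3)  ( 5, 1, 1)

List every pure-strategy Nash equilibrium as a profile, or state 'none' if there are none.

NE set: (A,Q,X), (B,P,W), (B,Q,Y)

(A,P,X): not NE [P1→B gives 5>3]
(A,P,Y): not NE [P3→X gives 11>9]
(A,P,Z): not NE [P2→Q gives 4>0; P3→X gives 11>8]
(A,P,W): not NE [P1→B gives 5>1; P2→Q gives 8>5; P3→X gives 11>4]
(A,Q,X): NE
(A,Q,Y): not NE [P1→B gives 1>0]
(A,Q,Z): not NE [P1→B gives 9>2; P3→W gives 5>2]
(A,Q,W): not NE [P1→B gives 5>3]
(B,P,X): not NE [P2→Q gives 2>0; P3→W gives 3>0]
(B,P,Y): not NE [P2→Q gives 7>5; P3→W gives 3>0]
(B,P,Z): not NE [P1→A gives 6>5]
(B,P,W): NE
(B,Q,X): not NE [P1→A gives 6>2; P3→Z gives 8>3]
(B,Q,Y): NE
(B,Q,Z): not NE [P2→P gives 8>4]
(B,Q,W): not NE [P2→P gives 3>1; P3→Z gives 8>1]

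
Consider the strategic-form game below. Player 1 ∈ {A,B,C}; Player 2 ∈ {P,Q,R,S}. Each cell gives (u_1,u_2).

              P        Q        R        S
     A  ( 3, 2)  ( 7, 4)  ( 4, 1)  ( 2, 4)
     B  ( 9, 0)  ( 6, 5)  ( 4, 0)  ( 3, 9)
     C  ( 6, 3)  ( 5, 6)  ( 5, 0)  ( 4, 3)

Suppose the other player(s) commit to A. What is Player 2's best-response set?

argmax u_2 = {Q,S}

u_2(P vs A) = 2
u_2(Q vs A) = 4
u_2(R vs A) = 1
u_2(S vs A) = 4
max payoff 4 at {Q,S}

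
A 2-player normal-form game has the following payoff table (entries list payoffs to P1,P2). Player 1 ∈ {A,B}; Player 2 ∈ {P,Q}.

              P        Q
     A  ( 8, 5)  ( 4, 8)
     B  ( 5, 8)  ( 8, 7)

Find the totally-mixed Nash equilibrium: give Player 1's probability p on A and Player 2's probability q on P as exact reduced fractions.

P1 indiff ⇒ q·8+(1-q)·4 = q·5+(1-q)·8 ⇒ q(3) = (1-q)(4) ⇒ q = 4/7
P2 indiff ⇒ p·5+(1-p)·8 = p·8+(1-p)·7 ⇒ p(-3) = (1-p)(-1) ⇒ p = 1/4

p=1/4, q=4/7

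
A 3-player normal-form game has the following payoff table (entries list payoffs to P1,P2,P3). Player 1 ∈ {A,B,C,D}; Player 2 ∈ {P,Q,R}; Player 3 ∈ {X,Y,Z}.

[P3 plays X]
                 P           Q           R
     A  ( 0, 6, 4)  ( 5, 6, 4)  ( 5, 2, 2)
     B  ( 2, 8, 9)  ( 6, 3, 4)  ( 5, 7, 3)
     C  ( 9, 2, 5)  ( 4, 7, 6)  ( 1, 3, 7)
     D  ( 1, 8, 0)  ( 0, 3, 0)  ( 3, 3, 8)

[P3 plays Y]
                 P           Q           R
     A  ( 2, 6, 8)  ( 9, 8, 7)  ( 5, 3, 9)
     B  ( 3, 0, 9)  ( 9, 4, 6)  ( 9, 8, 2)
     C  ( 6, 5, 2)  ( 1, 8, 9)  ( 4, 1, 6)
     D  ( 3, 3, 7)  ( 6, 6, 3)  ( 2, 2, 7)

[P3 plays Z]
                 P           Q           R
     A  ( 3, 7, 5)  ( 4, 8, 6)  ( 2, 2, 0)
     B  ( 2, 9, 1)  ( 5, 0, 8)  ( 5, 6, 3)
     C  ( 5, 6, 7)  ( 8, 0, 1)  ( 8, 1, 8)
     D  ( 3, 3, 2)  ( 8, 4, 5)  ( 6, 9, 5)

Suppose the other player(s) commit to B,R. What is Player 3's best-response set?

u_3(X vs B,R) = 3
u_3(Y vs B,R) = 2
u_3(Z vs B,R) = 3
max payoff 3 at {X,Z}

argmax u_3 = {X,Z}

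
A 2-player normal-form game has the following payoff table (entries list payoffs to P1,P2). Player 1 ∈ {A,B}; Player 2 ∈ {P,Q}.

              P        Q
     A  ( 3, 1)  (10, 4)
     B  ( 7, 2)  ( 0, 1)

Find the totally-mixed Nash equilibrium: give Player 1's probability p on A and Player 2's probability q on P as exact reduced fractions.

P1 indiff ⇒ q·3+(1-q)·10 = q·7+(1-q)·0 ⇒ q(-4) = (1-q)(-10) ⇒ q = 5/7
P2 indiff ⇒ p·1+(1-p)·2 = p·4+(1-p)·1 ⇒ p(-3) = (1-p)(-1) ⇒ p = 1/4

P1 mixes 1/4 on A; P2 mixes 5/7 on P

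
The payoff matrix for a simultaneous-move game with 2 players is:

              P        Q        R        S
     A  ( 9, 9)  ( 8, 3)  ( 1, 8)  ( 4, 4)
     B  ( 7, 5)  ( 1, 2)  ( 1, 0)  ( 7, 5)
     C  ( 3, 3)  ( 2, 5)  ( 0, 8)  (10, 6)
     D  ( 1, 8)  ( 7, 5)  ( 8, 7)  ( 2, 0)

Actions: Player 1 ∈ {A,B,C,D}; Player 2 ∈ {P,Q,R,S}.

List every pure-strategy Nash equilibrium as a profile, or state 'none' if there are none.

NE set: (A,P)

(A,P): NE
(A,Q): not NE [P2→P gives 9>3]
(A,R): not NE [P1→D gives 8>1; P2→P gives 9>8]
(A,S): not NE [P1→C gives 10>4; P2→P gives 9>4]
(B,P): not NE [P1→A gives 9>7]
(B,Q): not NE [P1→A gives 8>1; P2→S gives 5>2]
(B,R): not NE [P1→D gives 8>1; P2→S gives 5>0]
(B,S): not NE [P1→C gives 10>7]
(C,P): not NE [P1→A gives 9>3; P2→R gives 8>3]
(C,Q): not NE [P1→A gives 8>2; P2→R gives 8>5]
(C,R): not NE [P1→D gives 8>0]
(C,S): not NE [P2→R gives 8>6]
(D,P): not NE [P1→A gives 9>1]
(D,Q): not NE [P1→A gives 8>7; P2→P gives 8>5]
(D,R): not NE [P2→P gives 8>7]
(D,S): not NE [P1→C gives 10>2; P2→P gives 8>0]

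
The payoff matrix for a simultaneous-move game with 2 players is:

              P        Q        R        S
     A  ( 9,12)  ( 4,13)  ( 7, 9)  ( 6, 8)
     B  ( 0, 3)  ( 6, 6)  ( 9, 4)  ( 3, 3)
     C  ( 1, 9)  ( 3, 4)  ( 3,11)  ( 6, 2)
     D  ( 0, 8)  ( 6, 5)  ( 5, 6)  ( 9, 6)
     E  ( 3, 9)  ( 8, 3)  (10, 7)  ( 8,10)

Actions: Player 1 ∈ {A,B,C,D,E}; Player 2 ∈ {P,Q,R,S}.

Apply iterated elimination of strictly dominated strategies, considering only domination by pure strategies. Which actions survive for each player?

P1 drop B (E beats it: P:3>0 Q:8>6 R:10>9 S:8>3)
P1 drop C (E beats it: P:3>1 Q:8>3 R:10>3 S:8>6)
P2 drop R (P beats it: A:12>9 D:8>6 E:9>7)
P1→{A,D,E} P2→{P,Q,S}

Survivors P1:{A,D,E} P2:{P,Q,S}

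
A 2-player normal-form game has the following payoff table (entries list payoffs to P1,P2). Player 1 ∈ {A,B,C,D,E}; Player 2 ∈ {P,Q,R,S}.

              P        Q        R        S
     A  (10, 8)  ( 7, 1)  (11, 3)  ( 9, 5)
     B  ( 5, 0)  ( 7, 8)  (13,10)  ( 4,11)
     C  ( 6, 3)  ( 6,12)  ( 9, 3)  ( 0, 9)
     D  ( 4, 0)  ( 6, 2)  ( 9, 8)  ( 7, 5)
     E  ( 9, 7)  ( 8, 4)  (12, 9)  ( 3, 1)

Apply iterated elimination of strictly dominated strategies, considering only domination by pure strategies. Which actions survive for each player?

Remaining: P1:{A,B,E} P2:{P,R,S}

P1 drop C (A beats it: P:10>6 Q:7>6 R:11>9 S:9>0)
P1 drop D (A beats it: P:10>4 Q:7>6 R:11>9 S:9>7)
P2 drop Q (R beats it: A:3>1 B:10>8 E:9>4)
P1→{A,B,E} P2→{P,R,S}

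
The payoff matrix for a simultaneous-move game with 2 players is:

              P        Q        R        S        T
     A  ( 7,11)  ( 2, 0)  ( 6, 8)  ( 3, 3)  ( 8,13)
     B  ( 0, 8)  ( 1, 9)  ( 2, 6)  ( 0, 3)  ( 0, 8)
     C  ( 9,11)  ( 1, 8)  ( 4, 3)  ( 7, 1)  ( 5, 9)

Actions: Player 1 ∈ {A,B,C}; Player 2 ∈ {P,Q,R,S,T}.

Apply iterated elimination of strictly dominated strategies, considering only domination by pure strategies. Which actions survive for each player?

Remaining: P1:{A,C} P2:{P,T}

P1 drop B (A beats it: P:7>0 Q:2>1 R:6>2 S:3>0 T:8>0)
P2 drop Q (P beats it: A:11>0 C:11>8)
P2 drop R (P beats it: A:11>8 C:11>3)
P2 drop S (P beats it: A:11>3 C:11>1)
P1→{A,C} P2→{P,T}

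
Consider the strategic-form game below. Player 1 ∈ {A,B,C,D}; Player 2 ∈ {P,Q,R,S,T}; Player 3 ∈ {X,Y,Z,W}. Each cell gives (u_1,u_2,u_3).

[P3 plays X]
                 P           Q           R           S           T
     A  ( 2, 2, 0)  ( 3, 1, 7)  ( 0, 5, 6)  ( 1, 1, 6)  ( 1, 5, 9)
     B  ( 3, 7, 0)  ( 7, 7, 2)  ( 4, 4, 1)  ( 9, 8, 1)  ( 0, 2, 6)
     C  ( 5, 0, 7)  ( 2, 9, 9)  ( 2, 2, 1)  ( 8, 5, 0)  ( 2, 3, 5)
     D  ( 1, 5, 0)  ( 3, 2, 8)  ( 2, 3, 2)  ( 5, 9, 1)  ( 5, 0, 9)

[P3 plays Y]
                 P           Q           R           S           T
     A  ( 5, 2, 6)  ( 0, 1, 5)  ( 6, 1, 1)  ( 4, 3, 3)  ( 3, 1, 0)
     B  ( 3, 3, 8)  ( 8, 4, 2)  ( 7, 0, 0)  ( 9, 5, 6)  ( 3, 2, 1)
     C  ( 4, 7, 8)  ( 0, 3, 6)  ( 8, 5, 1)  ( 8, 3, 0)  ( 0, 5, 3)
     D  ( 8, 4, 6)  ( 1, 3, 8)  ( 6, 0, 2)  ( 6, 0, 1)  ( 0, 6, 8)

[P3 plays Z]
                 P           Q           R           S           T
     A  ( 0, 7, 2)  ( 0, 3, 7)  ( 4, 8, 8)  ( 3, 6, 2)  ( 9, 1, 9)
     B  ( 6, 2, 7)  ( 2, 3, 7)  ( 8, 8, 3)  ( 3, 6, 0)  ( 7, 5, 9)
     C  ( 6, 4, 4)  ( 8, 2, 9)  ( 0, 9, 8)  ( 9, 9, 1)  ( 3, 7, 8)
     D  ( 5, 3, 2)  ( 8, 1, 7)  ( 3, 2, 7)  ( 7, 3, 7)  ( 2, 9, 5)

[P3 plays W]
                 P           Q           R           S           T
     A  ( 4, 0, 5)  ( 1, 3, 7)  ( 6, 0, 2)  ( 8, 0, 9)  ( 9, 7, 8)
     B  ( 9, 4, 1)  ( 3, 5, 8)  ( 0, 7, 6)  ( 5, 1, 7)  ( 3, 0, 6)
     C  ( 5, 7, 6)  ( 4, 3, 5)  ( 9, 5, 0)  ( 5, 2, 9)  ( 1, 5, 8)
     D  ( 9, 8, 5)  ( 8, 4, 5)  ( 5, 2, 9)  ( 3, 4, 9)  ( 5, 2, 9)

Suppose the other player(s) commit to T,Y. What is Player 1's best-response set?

P1 best: {A,B}

u_1(A vs T,Y) = 3
u_1(B vs T,Y) = 3
u_1(C vs T,Y) = 0
u_1(D vs T,Y) = 0
max payoff 3 at {A,B}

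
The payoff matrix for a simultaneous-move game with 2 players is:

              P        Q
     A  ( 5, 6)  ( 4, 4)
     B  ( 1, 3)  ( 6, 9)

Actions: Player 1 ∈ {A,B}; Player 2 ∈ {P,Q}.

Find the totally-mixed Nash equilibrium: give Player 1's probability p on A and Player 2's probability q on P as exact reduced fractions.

P1 indiff ⇒ q·5+(1-q)·4 = q·1+(1-q)·6 ⇒ q(4) = (1-q)(2) ⇒ q = 1/3
P2 indiff ⇒ p·6+(1-p)·3 = p·4+(1-p)·9 ⇒ p(2) = (1-p)(6) ⇒ p = 3/4

P1 mixes 3/4 on A; P2 mixes 1/3 on P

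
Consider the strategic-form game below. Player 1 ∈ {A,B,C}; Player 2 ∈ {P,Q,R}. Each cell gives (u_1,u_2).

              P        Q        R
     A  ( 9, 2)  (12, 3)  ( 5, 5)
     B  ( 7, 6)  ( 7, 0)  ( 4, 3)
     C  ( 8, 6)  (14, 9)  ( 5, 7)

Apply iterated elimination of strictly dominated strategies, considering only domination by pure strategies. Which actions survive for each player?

Survivors P1:{A,C} P2:{Q,R}

P1 drop B (A beats it: P:9>7 Q:12>7 R:5>4)
P2 drop P (Q beats it: A:3>2 C:9>6)
P1→{A,C} P2→{Q,R}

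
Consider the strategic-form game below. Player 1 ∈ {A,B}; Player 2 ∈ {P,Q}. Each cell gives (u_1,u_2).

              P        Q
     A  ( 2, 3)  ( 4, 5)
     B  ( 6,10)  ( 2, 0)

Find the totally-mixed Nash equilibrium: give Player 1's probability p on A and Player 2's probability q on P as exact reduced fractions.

P1 indiff ⇒ q·2+(1-q)·4 = q·6+(1-q)·2 ⇒ q(-4) = (1-q)(-2) ⇒ q = 1/3
P2 indiff ⇒ p·3+(1-p)·10 = p·5+(1-p)·0 ⇒ p(-2) = (1-p)(-10) ⇒ p = 5/6

(p,q) = (5/6, 1/3)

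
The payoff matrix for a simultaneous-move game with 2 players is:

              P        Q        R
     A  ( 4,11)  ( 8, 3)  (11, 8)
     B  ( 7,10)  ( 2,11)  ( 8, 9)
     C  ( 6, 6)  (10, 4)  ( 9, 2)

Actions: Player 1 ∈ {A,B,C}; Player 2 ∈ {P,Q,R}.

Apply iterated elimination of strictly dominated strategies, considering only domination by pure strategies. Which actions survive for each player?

Remaining: P1:{B,C} P2:{P,Q}

P2 drop R (P beats it: A:11>8 B:10>9 C:6>2)
P1 drop A (C beats it: P:6>4 Q:10>8)
P1→{B,C} P2→{P,Q}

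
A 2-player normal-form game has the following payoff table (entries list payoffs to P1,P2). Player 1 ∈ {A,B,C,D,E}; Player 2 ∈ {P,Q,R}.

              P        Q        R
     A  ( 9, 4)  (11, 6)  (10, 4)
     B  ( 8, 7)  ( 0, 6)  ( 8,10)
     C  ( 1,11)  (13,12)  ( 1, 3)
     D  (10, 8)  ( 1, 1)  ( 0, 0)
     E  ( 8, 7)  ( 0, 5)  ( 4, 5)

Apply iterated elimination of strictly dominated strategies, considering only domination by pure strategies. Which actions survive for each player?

P1 drop B (A beats it: P:9>8 Q:11>0 R:10>8)
P1 drop E (A beats it: P:9>8 Q:11>0 R:10>4)
P2 drop R (Q beats it: A:6>4 C:12>3 D:1>0)
P1→{A,C,D} P2→{P,Q}

Survivors P1:{A,C,D} P2:{P,Q}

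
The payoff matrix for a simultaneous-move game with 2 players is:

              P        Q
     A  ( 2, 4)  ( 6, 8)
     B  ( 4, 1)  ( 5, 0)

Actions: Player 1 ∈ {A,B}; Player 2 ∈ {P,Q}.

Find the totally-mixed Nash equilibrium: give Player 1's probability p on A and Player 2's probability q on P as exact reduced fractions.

P1 indiff ⇒ q·2+(1-q)·6 = q·4+(1-q)·5 ⇒ q(-2) = (1-q)(-1) ⇒ q = 1/3
P2 indiff ⇒ p·4+(1-p)·1 = p·8+(1-p)·0 ⇒ p(-4) = (1-p)(-1) ⇒ p = 1/5

(p,q) = (1/5, 1/3)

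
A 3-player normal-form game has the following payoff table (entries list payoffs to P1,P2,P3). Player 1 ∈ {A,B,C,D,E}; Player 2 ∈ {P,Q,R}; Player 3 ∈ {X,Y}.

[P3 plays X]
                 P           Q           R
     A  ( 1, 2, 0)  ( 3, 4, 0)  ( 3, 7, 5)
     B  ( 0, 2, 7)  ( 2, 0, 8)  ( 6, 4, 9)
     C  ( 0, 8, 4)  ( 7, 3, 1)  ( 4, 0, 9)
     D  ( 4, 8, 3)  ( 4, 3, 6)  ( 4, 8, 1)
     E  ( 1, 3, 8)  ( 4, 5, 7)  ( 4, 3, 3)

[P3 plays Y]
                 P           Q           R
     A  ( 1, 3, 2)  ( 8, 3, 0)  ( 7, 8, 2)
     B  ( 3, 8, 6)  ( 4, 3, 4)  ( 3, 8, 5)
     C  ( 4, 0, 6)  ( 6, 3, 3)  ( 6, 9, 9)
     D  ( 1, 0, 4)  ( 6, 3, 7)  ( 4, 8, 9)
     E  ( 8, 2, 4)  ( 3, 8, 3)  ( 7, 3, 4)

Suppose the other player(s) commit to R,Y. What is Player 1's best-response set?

BR_1 = {A,E}

u_1(A vs R,Y) = 7
u_1(B vs R,Y) = 3
u_1(C vs R,Y) = 6
u_1(D vs R,Y) = 4
u_1(E vs R,Y) = 7
max payoff 7 at {A,E}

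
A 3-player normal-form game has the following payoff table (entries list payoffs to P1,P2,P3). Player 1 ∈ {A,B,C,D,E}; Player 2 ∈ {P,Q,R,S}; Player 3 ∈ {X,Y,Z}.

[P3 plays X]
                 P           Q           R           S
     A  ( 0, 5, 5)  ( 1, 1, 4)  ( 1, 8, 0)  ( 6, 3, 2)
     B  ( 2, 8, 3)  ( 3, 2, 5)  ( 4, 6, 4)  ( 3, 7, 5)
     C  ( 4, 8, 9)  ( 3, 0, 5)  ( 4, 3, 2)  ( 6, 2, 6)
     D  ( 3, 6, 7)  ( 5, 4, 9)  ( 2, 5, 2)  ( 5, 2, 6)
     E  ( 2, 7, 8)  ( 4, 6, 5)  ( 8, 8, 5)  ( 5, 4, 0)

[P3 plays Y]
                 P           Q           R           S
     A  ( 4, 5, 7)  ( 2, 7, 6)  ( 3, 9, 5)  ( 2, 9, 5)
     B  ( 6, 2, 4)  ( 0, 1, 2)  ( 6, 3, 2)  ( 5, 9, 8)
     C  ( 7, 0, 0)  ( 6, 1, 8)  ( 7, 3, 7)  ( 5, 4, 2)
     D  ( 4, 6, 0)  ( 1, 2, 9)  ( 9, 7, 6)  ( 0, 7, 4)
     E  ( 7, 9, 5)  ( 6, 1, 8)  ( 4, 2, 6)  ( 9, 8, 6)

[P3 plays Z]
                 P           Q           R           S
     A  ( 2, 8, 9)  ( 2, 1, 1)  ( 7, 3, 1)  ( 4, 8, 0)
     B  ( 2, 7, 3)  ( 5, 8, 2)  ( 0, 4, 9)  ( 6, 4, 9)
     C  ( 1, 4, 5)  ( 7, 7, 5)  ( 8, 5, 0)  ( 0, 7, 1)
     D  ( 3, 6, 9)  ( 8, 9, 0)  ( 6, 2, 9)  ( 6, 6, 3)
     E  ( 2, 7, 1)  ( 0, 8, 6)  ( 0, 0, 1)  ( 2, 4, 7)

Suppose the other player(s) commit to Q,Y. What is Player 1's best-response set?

P1 best: {C,E}

u_1(A vs Q,Y) = 2
u_1(B vs Q,Y) = 0
u_1(C vs Q,Y) = 6
u_1(D vs Q,Y) = 1
u_1(E vs Q,Y) = 6
max payoff 6 at {C,E}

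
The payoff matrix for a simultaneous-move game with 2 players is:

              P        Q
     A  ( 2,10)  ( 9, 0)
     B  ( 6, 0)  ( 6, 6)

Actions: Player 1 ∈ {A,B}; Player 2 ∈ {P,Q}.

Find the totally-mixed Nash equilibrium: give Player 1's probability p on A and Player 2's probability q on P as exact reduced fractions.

(p,q) = (3/8, 3/7)

P1 indiff ⇒ q·2+(1-q)·9 = q·6+(1-q)·6 ⇒ q(-4) = (1-q)(-3) ⇒ q = 3/7
P2 indiff ⇒ p·10+(1-p)·0 = p·0+(1-p)·6 ⇒ p(10) = (1-p)(6) ⇒ p = 3/8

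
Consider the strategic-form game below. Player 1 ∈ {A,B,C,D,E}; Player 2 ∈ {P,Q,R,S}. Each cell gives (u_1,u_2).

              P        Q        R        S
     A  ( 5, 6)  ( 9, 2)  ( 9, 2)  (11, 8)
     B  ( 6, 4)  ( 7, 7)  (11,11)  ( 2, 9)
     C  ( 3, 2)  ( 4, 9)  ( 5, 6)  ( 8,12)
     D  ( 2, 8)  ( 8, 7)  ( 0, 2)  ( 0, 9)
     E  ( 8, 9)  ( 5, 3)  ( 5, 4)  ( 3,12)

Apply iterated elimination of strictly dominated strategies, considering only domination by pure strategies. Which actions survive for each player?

P1 drop C (A beats it: P:5>3 Q:9>4 R:9>5 S:11>8)
P1 drop D (A beats it: P:5>2 Q:9>8 R:9>0 S:11>0)
P2 drop P (S beats it: A:8>6 B:9>4 E:12>9)
P1 drop E (A beats it: Q:9>5 R:9>5 S:11>3)
P2 drop Q (S beats it: A:8>2 B:9>7)
P1→{A,B} P2→{R,S}

Survivors P1:{A,B} P2:{R,S}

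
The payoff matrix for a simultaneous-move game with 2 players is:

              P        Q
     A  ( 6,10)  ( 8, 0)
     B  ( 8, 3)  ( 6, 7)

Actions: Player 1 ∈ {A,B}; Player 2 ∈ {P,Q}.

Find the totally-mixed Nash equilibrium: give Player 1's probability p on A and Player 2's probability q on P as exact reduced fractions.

P1 indiff ⇒ q·6+(1-q)·8 = q·8+(1-q)·6 ⇒ q(-2) = (1-q)(-2) ⇒ q = 1/2
P2 indiff ⇒ p·10+(1-p)·3 = p·0+(1-p)·7 ⇒ p(10) = (1-p)(4) ⇒ p = 2/7

P1 mixes 2/7 on A; P2 mixes 1/2 on P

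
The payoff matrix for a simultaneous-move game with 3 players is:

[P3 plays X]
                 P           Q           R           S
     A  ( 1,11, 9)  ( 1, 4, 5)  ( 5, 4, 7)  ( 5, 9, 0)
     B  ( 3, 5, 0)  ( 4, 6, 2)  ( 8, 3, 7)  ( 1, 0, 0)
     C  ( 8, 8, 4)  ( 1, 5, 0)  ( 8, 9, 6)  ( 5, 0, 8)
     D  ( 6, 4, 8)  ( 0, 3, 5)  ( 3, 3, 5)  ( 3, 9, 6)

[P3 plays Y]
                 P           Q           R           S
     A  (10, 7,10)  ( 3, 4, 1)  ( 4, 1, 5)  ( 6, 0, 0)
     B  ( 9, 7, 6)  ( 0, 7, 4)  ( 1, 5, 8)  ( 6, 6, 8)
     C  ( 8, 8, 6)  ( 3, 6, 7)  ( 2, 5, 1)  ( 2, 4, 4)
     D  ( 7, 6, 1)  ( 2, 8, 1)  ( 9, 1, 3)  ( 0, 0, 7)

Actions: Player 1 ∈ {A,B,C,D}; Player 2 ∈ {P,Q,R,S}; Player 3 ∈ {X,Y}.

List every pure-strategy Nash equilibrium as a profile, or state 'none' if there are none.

(A,P,X): not NE [P1→C gives 8>1; P3→Y gives 10>9]
(A,P,Y): NE
(A,Q,X): not NE [P1→B gives 4>1; P2→P gives 11>4]
(A,Q,Y): not NE [P2→P gives 7>4; P3→X gives 5>1]
(A,R,X): not NE [P1→C gives 8>5; P2→P gives 11>4]
(A,R,Y): not NE [P1→D gives 9>4; P2→P gives 7>1; P3→X gives 7>5]
(A,S,X): not NE [P2→P gives 11>9]
(A,S,Y): not NE [P2→P gives 7>0]
(B,P,X): not NE [P1→C gives 8>3; P2→Q gives 6>5; P3→Y gives 6>0]
(B,P,Y): not NE [P1→A gives 10>9]
(B,Q,X): not NE [P3→Y gives 4>2]
(B,Q,Y): not NE [P1→C gives 3>0]
(B,R,X): not NE [P2→Q gives 6>3; P3→Y gives 8>7]
(B,R,Y): not NE [P1→D gives 9>1; P2→Q gives 7>5]
(B,S,X): not NE [P1→C gives 5>1; P2→Q gives 6>0; P3→Y gives 8>0]
(B,S,Y): not NE [P2→Q gives 7>6]
(C,P,X): not NE [P2→R gives 9>8; P3→Y gives 6>4]
(C,P,Y): not NE [P1→A gives 10>8]
(C,Q,X): not NE [P1→B gives 4>1; P2→R gives 9>5; P3→Y gives 7>0]
(C,Q,Y): not NE [P2→P gives 8>6]
(C,R,X): NE
(C,R,Y): not NE [P1→D gives 9>2; P2→P gives 8>5; P3→X gives 6>1]
(C,S,X): not NE [P2→R gives 9>0]
(C,S,Y): not NE [P1→B gives 6>2; P2→P gives 8>4; P3→X gives 8>4]
(D,P,X): not NE [P1→C gives 8>6; P2→S gives 9>4]
(D,P,Y): not NE [P1→A gives 10>7; P2→Q gives 8>6; P3→X gives 8>1]
(D,Q,X): not NE [P1→B gives 4>0; P2→S gives 9>3]
(D,Q,Y): not NE [P1→C gives 3>2; P3→X gives 5>1]
(D,R,X): not NE [P1→C gives 8>3; P2→S gives 9>3]
(D,R,Y): not NE [P2→Q gives 8>1; P3→X gives 5>3]
(D,S,X): not NE [P1→C gives 5>3; P3→Y gives 7>6]
(D,S,Y): not NE [P1→B gives 6>0; P2→Q gives 8>0]

PSNE = {(A,P,Y), (C,R,X)}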